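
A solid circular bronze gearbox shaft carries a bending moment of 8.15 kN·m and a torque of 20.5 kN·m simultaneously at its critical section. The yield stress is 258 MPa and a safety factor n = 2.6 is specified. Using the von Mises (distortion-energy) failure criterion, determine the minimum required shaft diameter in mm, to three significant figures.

σ_allow = σ_y/n = 258/2.6 = 99.23 MPa.
For a solid shaft σ_b = 32M/(πd³) and τ = 16T/(πd³), so the von Mises stress is σ' = (16/πd³)·√(4M²+3T²).
√(4M²+3T²) = √(4×(8.150×10^6)² + 3×(2.050×10^7)²) = 3.907×10^7 N·mm.
d³ = 16×3.907×10^7/(π×99.23) = 2.005×10^6 mm³.
d = 126.1 mm.

d = 126 mm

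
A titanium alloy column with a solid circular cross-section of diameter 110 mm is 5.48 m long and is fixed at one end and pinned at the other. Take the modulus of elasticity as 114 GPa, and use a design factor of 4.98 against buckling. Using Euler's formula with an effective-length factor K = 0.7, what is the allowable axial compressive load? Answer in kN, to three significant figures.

P_allow = 110 kN

I = πd⁴/64 = π×110⁴/64 = 7.187×10^6 mm⁴.
Effective length L_e = KL = 0.7×5.48 m = 3836 mm.
Euler critical load P_cr = π²EI/L_e² = π²×114000×7.187×10^6/3836² = 549500 N.
P_allow = P_cr/n = 549500/4.98 = 110300 N.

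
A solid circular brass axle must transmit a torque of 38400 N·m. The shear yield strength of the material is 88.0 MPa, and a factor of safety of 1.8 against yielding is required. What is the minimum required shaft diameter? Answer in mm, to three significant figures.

d = 159 mm

Allowable shear stress τ_allow = 88.0/1.8 = 48.89 MPa.
For a solid shaft τ = 16T/(πd³), so d³ = 16T/(π τ_allow) = 16×3.8400×10^7/(π×48.89) = 4.000×10^6 mm³.
d = (4.000×10^6)^(1/3) = 158.7 mm.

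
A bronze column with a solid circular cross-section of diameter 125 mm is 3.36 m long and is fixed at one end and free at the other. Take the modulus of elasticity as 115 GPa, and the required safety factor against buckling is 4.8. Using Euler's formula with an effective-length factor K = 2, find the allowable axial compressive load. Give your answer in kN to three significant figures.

P_allow = 62.8 kN

I = πd⁴/64 = π×125⁴/64 = 1.198×10^7 mm⁴.
Effective length L_e = KL = 2×3.36 m = 6720 mm.
Euler critical load P_cr = π²EI/L_e² = π²×115000×1.198×10^7/6720² = 301200 N.
P_allow = P_cr/n = 301200/4.8 = 62750 N.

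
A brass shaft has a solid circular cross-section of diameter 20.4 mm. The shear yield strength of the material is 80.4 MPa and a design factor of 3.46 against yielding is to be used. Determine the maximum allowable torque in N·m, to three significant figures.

τ_allow = 80.4/3.46 = 23.24 MPa.
For a solid shaft T_allow = τ_allow·πd³/16; πd³/16 = π×20.4³/16 = 1667 mm³.
T_allow = 23.24×1667 = 38730 N·mm = 38.73 N·m.

T_allow = 38.7 N·m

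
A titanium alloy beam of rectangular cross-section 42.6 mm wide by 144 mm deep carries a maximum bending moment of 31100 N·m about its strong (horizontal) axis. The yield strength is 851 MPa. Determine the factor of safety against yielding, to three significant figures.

Section modulus S = bh²/6 = 42.6×144²/6 = 147200 mm³.
σ = M/S = 3.1100×10^7/147200 = 211.2 MPa.
n = 851/211.2 = 4.029.

n = 4.03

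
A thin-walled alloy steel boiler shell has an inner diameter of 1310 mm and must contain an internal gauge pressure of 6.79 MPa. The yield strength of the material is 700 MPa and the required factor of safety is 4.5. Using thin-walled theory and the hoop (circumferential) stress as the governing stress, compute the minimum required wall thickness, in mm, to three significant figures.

σ_allow = 700/4.5 = 155.6 MPa.
Hoop stress σ_h = pD/(2t), so t = pD/(2σ_allow) = 6.79×1310/(2×155.6) = 28.59 mm.

t = 28.6 mm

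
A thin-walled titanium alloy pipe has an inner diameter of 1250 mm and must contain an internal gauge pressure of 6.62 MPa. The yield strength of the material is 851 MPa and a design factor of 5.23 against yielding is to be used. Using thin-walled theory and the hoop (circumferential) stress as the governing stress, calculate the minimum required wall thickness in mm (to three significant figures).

σ_allow = 851/5.23 = 162.7 MPa.
Hoop stress σ_h = pD/(2t), so t = pD/(2σ_allow) = 6.62×1250/(2×162.7) = 25.43 mm.

t = 25.4 mm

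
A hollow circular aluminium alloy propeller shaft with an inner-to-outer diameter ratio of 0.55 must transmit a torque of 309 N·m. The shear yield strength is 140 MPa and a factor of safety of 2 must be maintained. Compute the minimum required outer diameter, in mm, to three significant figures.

d_o = 29.1 mm

τ_allow = 140/2 = 70.00 MPa.
For a hollow shaft τ = 16T/[πd_o³(1−k⁴)] with k = 0.55, so 1−k⁴ = 0.9085.
d_o³ = 16T/[π τ_allow (1−k⁴)] = 16×309000/(π×70.00×0.9085) = 24750 mm³.
d_o = 29.14 mm.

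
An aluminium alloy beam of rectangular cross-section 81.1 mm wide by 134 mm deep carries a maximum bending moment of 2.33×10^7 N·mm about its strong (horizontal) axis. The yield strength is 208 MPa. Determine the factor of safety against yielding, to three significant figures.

n = 2.17

Section modulus S = bh²/6 = 81.1×134²/6 = 242700 mm³.
σ = M/S = 2.3300×10^7/242700 = 96.00 MPa.
n = 208/96.00 = 2.167.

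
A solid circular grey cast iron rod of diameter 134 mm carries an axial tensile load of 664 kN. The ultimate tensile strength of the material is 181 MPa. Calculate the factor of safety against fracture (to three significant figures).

A = πd²/4 = 14100 mm².
σ = F/A = 664000/14100 = 47.08 MPa.
n = 181/47.08 = 3.844.

n = 3.84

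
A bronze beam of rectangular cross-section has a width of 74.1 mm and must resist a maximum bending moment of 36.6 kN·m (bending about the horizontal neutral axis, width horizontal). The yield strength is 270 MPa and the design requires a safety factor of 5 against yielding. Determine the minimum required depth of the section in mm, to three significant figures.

h = 234 mm

σ_allow = 270/5 = 54.00 MPa.
For a rectangular section σ = 6M/(bh²), so h² = 6M/(b σ_allow) = 6×3.6600×10^7/(74.1×54.00) = 54880 mm².
h = 234.3 mm.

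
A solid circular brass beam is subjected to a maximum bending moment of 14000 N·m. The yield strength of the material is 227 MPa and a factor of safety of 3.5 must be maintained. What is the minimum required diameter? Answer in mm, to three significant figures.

d = 130 mm

σ_allow = 227/3.5 = 64.86 MPa.
For a solid circular section σ = 32M/(πd³), so d³ = 32M/(π σ_allow) = 32×1.4000×10^7/(π×64.86) = 2.199×10^6 mm³.
d = 130.0 mm.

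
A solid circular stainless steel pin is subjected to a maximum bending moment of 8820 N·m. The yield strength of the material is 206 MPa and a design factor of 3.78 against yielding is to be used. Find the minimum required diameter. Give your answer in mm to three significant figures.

d = 118 mm

σ_allow = 206/3.78 = 54.50 MPa.
For a solid circular section σ = 32M/(πd³), so d³ = 32M/(π σ_allow) = 32×8820000/(π×54.50) = 1.649×10^6 mm³.
d = 118.1 mm.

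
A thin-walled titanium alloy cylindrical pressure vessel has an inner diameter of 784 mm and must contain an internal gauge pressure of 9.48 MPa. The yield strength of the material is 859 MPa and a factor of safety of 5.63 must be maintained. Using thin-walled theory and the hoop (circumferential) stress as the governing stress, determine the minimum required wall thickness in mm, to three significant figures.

σ_allow = 859/5.63 = 152.6 MPa.
Hoop stress σ_h = pD/(2t), so t = pD/(2σ_allow) = 9.48×784/(2×152.6) = 24.36 mm.

t = 24.4 mm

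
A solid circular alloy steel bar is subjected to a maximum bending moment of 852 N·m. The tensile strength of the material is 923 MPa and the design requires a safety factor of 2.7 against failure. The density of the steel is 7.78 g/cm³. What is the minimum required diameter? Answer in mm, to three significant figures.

d = 29.4 mm

σ_allow = 923/2.7 = 341.9 MPa.
For a solid circular section σ = 32M/(πd³), so d³ = 32M/(π σ_allow) = 32×852000/(π×341.9) = 25390 mm³.
d = 29.39 mm.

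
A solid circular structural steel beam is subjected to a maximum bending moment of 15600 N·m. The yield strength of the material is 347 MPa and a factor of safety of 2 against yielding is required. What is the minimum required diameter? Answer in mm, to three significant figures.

σ_allow = 347/2 = 173.5 MPa.
For a solid circular section σ = 32M/(πd³), so d³ = 32M/(π σ_allow) = 32×1.5600×10^7/(π×173.5) = 915900 mm³.
d = 97.11 mm.

d = 97.1 mm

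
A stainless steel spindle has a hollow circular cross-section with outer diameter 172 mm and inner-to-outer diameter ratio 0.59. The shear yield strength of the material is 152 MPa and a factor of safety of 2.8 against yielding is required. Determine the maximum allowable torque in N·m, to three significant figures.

τ_allow = 152/2.8 = 54.29 MPa.
For a hollow shaft T_allow = τ_allow·πd_o³(1−k⁴)/16 with 1−k⁴ = 0.8788, so πd_o³(1−k⁴)/16 = 878000 mm³.
T_allow = 54.29×878000 = 4.767×10^7 N·mm = 47670 N·m.

T_allow = 47700 N·m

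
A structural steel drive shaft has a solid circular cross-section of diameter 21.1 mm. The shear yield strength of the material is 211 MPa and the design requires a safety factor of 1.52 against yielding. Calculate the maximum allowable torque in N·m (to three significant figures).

τ_allow = 211/1.52 = 138.8 MPa.
For a solid shaft T_allow = τ_allow·πd³/16; πd³/16 = π×21.1³/16 = 1844 mm³.
T_allow = 138.8×1844 = 256000 N·mm = 256.0 N·m.

T_allow = 256 N·m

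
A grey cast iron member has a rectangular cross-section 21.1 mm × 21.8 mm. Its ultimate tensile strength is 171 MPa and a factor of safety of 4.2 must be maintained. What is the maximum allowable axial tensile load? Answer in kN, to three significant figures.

σ_allow = 171/4.2 = 40.71 MPa.
A = 21.1×21.8 = 460.0 mm².
F_allow = σ_allow × A = 40.71×460.0 = 18730 N.

F_allow = 18.7 kN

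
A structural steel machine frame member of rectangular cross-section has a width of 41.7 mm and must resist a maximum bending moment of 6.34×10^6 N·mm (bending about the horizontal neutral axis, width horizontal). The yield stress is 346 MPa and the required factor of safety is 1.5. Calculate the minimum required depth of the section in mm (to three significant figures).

h = 62.9 mm

σ_allow = 346/1.5 = 230.7 MPa.
For a rectangular section σ = 6M/(bh²), so h² = 6M/(b σ_allow) = 6×6340000/(41.7×230.7) = 3955 mm².
h = 62.89 mm.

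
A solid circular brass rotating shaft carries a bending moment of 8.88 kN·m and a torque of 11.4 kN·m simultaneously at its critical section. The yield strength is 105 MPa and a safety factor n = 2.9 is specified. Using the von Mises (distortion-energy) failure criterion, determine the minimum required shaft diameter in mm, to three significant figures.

σ_allow = σ_y/n = 105/2.9 = 36.21 MPa.
For a solid shaft σ_b = 32M/(πd³) and τ = 16T/(πd³), so the von Mises stress is σ' = (16/πd³)·√(4M²+3T²).
√(4M²+3T²) = √(4×(8.880×10^6)² + 3×(1.140×10^7)²) = 2.656×10^7 N·mm.
d³ = 16×2.656×10^7/(π×36.21) = 3.736×10^6 mm³.
d = 155.2 mm.

d = 155 mm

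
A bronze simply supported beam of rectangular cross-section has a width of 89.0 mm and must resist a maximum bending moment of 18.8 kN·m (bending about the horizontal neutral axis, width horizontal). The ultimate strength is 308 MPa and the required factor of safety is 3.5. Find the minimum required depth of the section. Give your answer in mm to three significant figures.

h = 120 mm

σ_allow = 308/3.5 = 88.00 MPa.
For a rectangular section σ = 6M/(bh²), so h² = 6M/(b σ_allow) = 6×1.8800×10^7/(89.0×88.00) = 14400 mm².
h = 120.0 mm.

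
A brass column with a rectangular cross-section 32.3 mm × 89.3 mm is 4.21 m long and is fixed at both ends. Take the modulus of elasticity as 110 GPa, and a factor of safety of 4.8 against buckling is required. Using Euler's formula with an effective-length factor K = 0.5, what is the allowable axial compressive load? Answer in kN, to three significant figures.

P_allow = 12.8 kN

Buckling occurs about the weak axis: I_min = h·b³/12 = 89.3×32.3³/12 = 250800 mm⁴ (b = 32.3 mm is the smaller dimension).
Effective length L_e = KL = 0.5×4.21 m = 2105 mm.
Euler critical load P_cr = π²EI/L_e² = π²×110000×250800/2105² = 61440 N.
P_allow = P_cr/n = 61440/4.8 = 12800 N.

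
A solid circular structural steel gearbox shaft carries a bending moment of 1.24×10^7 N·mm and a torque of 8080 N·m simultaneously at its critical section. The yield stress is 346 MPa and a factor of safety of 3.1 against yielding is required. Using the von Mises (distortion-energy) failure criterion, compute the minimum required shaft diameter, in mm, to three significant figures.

d = 109 mm

σ_allow = σ_y/n = 346/3.1 = 111.6 MPa.
For a solid shaft σ_b = 32M/(πd³) and τ = 16T/(πd³), so the von Mises stress is σ' = (16/πd³)·√(4M²+3T²).
√(4M²+3T²) = √(4×(1.240×10^7)² + 3×(8.080×10^6)²) = 2.848×10^7 N·mm.
d³ = 16×2.848×10^7/(π×111.6) = 1.299×10^6 mm³.
d = 109.1 mm.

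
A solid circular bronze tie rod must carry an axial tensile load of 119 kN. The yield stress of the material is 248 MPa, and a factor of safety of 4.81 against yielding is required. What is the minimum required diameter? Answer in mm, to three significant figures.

d = 54.2 mm

Allowable stress σ_allow = 248/4.81 = 51.56 MPa.
Required area A = F/σ_allow = 119000/51.56 = 2308 mm².
A = πd²/4 → d = √(4A/π) = 54.21 mm.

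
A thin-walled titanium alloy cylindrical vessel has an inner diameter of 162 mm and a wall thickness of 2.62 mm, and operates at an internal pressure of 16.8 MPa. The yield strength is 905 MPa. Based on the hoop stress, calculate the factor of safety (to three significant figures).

σ_h = pD/(2t) = 16.8×162/(2×2.62) = 519.4 MPa.
n = 905/519.4 = 1.742.

n = 1.74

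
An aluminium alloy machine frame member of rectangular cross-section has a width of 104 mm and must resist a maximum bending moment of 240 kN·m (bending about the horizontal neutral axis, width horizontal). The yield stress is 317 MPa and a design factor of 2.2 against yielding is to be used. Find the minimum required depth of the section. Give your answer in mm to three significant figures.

σ_allow = 317/2.2 = 144.1 MPa.
For a rectangular section σ = 6M/(bh²), so h² = 6M/(b σ_allow) = 6×2.4000×10^8/(104×144.1) = 96090 mm².
h = 310.0 mm.

h = 310 mm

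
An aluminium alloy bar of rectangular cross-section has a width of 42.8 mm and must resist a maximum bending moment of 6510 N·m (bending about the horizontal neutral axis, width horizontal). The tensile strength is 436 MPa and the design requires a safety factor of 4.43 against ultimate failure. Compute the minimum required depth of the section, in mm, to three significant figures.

σ_allow = 436/4.43 = 98.42 MPa.
For a rectangular section σ = 6M/(bh²), so h² = 6M/(b σ_allow) = 6×6510000/(42.8×98.42) = 9273 mm².
h = 96.29 mm.

h = 96.3 mm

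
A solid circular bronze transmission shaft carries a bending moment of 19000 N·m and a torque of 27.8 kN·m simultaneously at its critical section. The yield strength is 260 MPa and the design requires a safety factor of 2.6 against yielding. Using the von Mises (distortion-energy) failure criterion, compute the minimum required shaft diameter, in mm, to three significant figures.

σ_allow = σ_y/n = 260/2.6 = 100.0 MPa.
For a solid shaft σ_b = 32M/(πd³) and τ = 16T/(πd³), so the von Mises stress is σ' = (16/πd³)·√(4M²+3T²).
√(4M²+3T²) = √(4×(1.900×10^7)² + 3×(2.780×10^7)²) = 6.134×10^7 N·mm.
d³ = 16×6.134×10^7/(π×100.0) = 3.124×10^6 mm³.
d = 146.2 mm.

d = 146 mm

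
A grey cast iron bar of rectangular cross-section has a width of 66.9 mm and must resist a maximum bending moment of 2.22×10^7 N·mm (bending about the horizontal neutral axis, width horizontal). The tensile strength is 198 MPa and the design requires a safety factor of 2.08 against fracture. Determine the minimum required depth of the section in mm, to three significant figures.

σ_allow = 198/2.08 = 95.19 MPa.
For a rectangular section σ = 6M/(bh²), so h² = 6M/(b σ_allow) = 6×2.2200×10^7/(66.9×95.19) = 20920 mm².
h = 144.6 mm.

h = 145 mm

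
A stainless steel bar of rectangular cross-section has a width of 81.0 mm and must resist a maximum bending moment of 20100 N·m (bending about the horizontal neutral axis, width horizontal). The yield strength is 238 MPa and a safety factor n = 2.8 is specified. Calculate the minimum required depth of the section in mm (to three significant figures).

σ_allow = 238/2.8 = 85.00 MPa.
For a rectangular section σ = 6M/(bh²), so h² = 6M/(b σ_allow) = 6×2.0100×10^7/(81.0×85.00) = 17520 mm².
h = 132.3 mm.

h = 132 mm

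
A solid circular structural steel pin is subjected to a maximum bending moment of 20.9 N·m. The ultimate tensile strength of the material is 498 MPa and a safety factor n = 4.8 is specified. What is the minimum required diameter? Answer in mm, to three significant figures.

d = 12.7 mm

σ_allow = 498/4.8 = 103.8 MPa.
For a solid circular section σ = 32M/(πd³), so d³ = 32M/(π σ_allow) = 32×20900/(π×103.8) = 2052 mm³.
d = 12.71 mm.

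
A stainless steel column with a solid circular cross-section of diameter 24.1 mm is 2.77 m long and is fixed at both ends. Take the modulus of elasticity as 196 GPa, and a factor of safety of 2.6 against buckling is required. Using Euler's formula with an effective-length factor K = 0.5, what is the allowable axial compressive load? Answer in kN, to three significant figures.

P_allow = 6.42 kN

I = πd⁴/64 = π×24.1⁴/64 = 16560 mm⁴.
Effective length L_e = KL = 0.5×2.77 m = 1385 mm.
Euler critical load P_cr = π²EI/L_e² = π²×196000×16560/1385² = 16700 N.
P_allow = P_cr/n = 16700/2.6 = 6423 N.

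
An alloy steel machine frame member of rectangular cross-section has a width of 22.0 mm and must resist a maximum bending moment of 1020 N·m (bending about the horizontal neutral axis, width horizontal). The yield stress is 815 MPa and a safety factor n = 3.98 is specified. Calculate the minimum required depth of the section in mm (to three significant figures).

σ_allow = 815/3.98 = 204.8 MPa.
For a rectangular section σ = 6M/(bh²), so h² = 6M/(b σ_allow) = 6×1020000/(22.0×204.8) = 1358 mm².
h = 36.86 mm.

h = 36.9 mm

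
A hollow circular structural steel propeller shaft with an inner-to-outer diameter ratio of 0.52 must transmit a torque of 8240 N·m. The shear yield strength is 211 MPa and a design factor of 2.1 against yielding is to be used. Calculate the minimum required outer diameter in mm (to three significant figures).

d_o = 76.7 mm

τ_allow = 211/2.1 = 100.5 MPa.
For a hollow shaft τ = 16T/[πd_o³(1−k⁴)] with k = 0.52, so 1−k⁴ = 0.9269.
d_o³ = 16T/[π τ_allow (1−k⁴)] = 16×8240000/(π×100.5×0.9269) = 450600 mm³.
d_o = 76.67 mm.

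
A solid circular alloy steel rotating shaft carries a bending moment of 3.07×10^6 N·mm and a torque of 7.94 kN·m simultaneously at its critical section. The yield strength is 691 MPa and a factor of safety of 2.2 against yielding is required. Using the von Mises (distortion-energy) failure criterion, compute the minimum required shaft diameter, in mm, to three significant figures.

σ_allow = σ_y/n = 691/2.2 = 314.1 MPa.
For a solid shaft σ_b = 32M/(πd³) and τ = 16T/(πd³), so the von Mises stress is σ' = (16/πd³)·√(4M²+3T²).
√(4M²+3T²) = √(4×(3.070×10^6)² + 3×(7.940×10^6)²) = 1.506×10^7 N·mm.
d³ = 16×1.506×10^7/(π×314.1) = 244200 mm³.
d = 62.51 mm.

d = 62.5 mm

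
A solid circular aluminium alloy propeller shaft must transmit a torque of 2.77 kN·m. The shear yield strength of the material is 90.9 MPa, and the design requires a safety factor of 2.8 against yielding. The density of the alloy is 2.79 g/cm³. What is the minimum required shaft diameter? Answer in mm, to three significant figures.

d = 75.7 mm

Allowable shear stress τ_allow = 90.9/2.8 = 32.46 MPa.
For a solid shaft τ = 16T/(πd³), so d³ = 16T/(π τ_allow) = 16×2770000/(π×32.46) = 434600 mm³.
d = (434600)^(1/3) = 75.74 mm.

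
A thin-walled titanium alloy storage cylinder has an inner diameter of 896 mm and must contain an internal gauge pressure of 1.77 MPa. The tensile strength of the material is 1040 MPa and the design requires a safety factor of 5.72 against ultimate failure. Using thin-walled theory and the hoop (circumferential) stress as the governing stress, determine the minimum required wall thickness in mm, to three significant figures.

σ_allow = 1040/5.72 = 181.8 MPa.
Hoop stress σ_h = pD/(2t), so t = pD/(2σ_allow) = 1.77×896/(2×181.8) = 4.361 mm.

t = 4.36 mm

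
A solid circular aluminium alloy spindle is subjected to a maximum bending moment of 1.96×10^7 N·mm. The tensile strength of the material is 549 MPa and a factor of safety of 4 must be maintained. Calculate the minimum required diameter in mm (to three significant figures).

σ_allow = 549/4 = 137.2 MPa.
For a solid circular section σ = 32M/(πd³), so d³ = 32M/(π σ_allow) = 32×1.9600×10^7/(π×137.2) = 1.455×10^6 mm³.
d = 113.3 mm.

d = 113 mm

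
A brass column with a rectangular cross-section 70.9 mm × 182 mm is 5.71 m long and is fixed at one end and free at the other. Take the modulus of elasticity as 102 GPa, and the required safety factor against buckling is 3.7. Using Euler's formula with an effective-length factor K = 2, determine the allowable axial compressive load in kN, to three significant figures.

Buckling occurs about the weak axis: I_min = h·b³/12 = 182×70.9³/12 = 5.405×10^6 mm⁴ (b = 70.9 mm is the smaller dimension).
Effective length L_e = KL = 2×5.71 m = 11420 mm.
Euler critical load P_cr = π²EI/L_e² = π²×102000×5.405×10^6/11420² = 41730 N.
P_allow = P_cr/n = 41730/3.7 = 11280 N.

P_allow = 11.3 kN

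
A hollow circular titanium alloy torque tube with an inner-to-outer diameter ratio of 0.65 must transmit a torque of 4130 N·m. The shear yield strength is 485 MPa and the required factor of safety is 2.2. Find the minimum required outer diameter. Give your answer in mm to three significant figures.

τ_allow = 485/2.2 = 220.5 MPa.
For a hollow shaft τ = 16T/[πd_o³(1−k⁴)] with k = 0.65, so 1−k⁴ = 0.8215.
d_o³ = 16T/[π τ_allow (1−k⁴)] = 16×4130000/(π×220.5×0.8215) = 116100 mm³.
d_o = 48.79 mm.

d_o = 48.8 mm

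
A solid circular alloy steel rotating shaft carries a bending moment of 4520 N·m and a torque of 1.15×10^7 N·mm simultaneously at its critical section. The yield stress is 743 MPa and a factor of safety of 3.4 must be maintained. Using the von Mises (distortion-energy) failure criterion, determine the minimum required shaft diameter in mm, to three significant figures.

d = 79.9 mm

σ_allow = σ_y/n = 743/3.4 = 218.5 MPa.
For a solid shaft σ_b = 32M/(πd³) and τ = 16T/(πd³), so the von Mises stress is σ' = (16/πd³)·√(4M²+3T²).
√(4M²+3T²) = √(4×(4.520×10^6)² + 3×(1.150×10^7)²) = 2.187×10^7 N·mm.
d³ = 16×2.187×10^7/(π×218.5) = 509800 mm³.
d = 79.88 mm.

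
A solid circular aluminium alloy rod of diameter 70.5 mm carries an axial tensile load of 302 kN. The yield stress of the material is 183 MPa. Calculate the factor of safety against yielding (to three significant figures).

A = πd²/4 = 3904 mm².
σ = F/A = 302000/3904 = 77.36 MPa.
n = 183/77.36 = 2.365.

n = 2.37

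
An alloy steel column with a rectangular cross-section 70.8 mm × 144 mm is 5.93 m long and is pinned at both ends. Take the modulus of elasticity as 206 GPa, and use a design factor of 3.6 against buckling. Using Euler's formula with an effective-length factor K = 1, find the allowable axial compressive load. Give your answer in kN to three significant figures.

P_allow = 68.4 kN

Buckling occurs about the weak axis: I_min = h·b³/12 = 144×70.8³/12 = 4.259×10^6 mm⁴ (b = 70.8 mm is the smaller dimension).
Effective length L_e = KL = 1×5.93 m = 5930 mm.
Euler critical load P_cr = π²EI/L_e² = π²×206000×4.259×10^6/5930² = 246200 N.
P_allow = P_cr/n = 246200/3.6 = 68400 N.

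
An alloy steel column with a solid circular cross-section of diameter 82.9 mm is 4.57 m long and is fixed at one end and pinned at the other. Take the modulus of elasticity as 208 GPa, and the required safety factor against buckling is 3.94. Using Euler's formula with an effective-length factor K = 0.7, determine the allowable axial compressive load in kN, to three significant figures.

P_allow = 118 kN

I = πd⁴/64 = π×82.9⁴/64 = 2.318×10^6 mm⁴.
Effective length L_e = KL = 0.7×4.57 m = 3199 mm.
Euler critical load P_cr = π²EI/L_e² = π²×208000×2.318×10^6/3199² = 465100 N.
P_allow = P_cr/n = 465100/3.94 = 118000 N.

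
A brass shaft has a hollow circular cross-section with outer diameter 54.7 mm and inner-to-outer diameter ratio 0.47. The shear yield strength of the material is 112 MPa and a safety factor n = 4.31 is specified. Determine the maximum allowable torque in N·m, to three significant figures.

T_allow = 794 N·m

τ_allow = 112/4.31 = 25.99 MPa.
For a hollow shaft T_allow = τ_allow·πd_o³(1−k⁴)/16 with 1−k⁴ = 0.9512, so πd_o³(1−k⁴)/16 = 30570 mm³.
T_allow = 25.99×30570 = 794300 N·mm = 794.3 N·m.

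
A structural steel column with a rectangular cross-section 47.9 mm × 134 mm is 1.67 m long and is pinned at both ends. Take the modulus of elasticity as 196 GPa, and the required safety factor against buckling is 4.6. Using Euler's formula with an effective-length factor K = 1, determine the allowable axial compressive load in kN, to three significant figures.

Buckling occurs about the weak axis: I_min = h·b³/12 = 134×47.9³/12 = 1.227×10^6 mm⁴ (b = 47.9 mm is the smaller dimension).
Effective length L_e = KL = 1×1.67 m = 1670 mm.
Euler critical load P_cr = π²EI/L_e² = π²×196000×1.227×10^6/1670² = 851200 N.
P_allow = P_cr/n = 851200/4.6 = 185100 N.

P_allow = 185 kN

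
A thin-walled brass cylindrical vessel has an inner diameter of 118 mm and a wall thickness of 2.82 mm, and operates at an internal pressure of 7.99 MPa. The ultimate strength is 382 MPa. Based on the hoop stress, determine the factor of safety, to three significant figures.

σ_h = pD/(2t) = 7.99×118/(2×2.82) = 167.2 MPa.
n = 382/167.2 = 2.285.

n = 2.29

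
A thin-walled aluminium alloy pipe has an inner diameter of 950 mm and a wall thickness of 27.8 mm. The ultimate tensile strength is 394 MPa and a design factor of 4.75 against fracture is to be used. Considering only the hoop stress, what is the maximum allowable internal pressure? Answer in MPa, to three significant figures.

p_allow = 4.85 MPa

σ_allow = 394/4.75 = 82.95 MPa.
σ_h = pD/(2t) → p_allow = 2σ_allow t/D = 2×82.95×27.8/950 = 4.855 MPa.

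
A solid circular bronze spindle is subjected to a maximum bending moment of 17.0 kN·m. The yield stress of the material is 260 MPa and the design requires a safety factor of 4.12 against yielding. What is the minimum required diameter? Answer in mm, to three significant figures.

σ_allow = 260/4.12 = 63.11 MPa.
For a solid circular section σ = 32M/(πd³), so d³ = 32M/(π σ_allow) = 32×1.7000×10^7/(π×63.11) = 2.744×10^6 mm³.
d = 140.0 mm.

d = 140 mm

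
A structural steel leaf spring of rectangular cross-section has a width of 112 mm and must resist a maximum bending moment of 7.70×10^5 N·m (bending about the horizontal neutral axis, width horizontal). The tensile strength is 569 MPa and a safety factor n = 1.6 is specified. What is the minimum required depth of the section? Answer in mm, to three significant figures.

σ_allow = 569/1.6 = 355.6 MPa.
For a rectangular section σ = 6M/(bh²), so h² = 6M/(b σ_allow) = 6×7.7000×10^8/(112×355.6) = 116000 mm².
h = 340.6 mm.

h = 341 mm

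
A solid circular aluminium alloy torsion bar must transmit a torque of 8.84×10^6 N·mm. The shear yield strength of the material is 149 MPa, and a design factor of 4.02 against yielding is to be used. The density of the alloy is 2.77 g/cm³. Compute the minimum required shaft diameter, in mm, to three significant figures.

Allowable shear stress τ_allow = 149/4.02 = 37.06 MPa.
For a solid shaft τ = 16T/(πd³), so d³ = 16T/(π τ_allow) = 16×8840000/(π×37.06) = 1.215×10^6 mm³.
d = (1.215×10^6)^(1/3) = 106.7 mm.

d = 107 mm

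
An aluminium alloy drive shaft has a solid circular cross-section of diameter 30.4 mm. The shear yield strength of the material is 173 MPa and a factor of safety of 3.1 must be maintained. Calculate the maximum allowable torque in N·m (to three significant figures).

τ_allow = 173/3.1 = 55.81 MPa.
For a solid shaft T_allow = τ_allow·πd³/16; πd³/16 = π×30.4³/16 = 5516 mm³.
T_allow = 55.81×5516 = 307800 N·mm = 307.8 N·m.

T_allow = 308 N·m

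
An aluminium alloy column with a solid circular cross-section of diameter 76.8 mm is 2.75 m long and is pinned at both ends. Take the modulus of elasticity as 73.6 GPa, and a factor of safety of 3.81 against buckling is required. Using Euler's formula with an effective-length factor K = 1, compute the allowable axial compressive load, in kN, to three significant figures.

I = πd⁴/64 = π×76.8⁴/64 = 1.708×10^6 mm⁴.
Effective length L_e = KL = 1×2.75 m = 2750 mm.
Euler critical load P_cr = π²EI/L_e² = π²×73600×1.708×10^6/2750² = 164000 N.
P_allow = P_cr/n = 164000/3.81 = 43050 N.

P_allow = 43.1 kN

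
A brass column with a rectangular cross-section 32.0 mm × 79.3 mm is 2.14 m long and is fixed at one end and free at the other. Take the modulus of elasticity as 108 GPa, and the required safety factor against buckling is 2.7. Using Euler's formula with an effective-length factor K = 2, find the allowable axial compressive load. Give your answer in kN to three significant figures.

Buckling occurs about the weak axis: I_min = h·b³/12 = 79.3×32.0³/12 = 216500 mm⁴ (b = 32.0 mm is the smaller dimension).
Effective length L_e = KL = 2×2.14 m = 4280 mm.
Euler critical load P_cr = π²EI/L_e² = π²×108000×216500/4280² = 12600 N.
P_allow = P_cr/n = 12600/2.7 = 4667 N.

P_allow = 4.67 kN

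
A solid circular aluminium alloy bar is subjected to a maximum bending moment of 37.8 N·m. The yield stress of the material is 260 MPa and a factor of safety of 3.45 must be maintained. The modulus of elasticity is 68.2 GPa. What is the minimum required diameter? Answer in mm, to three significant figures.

d = 17.2 mm

σ_allow = 260/3.45 = 75.36 MPa.
For a solid circular section σ = 32M/(πd³), so d³ = 32M/(π σ_allow) = 32×37800/(π×75.36) = 5109 mm³.
d = 17.22 mm.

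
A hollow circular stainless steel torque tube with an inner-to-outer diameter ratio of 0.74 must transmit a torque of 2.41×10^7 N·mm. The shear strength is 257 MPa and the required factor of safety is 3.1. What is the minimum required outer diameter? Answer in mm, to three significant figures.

d_o = 128 mm

τ_allow = 257/3.1 = 82.90 MPa.
For a hollow shaft τ = 16T/[πd_o³(1−k⁴)] with k = 0.74, so 1−k⁴ = 0.7001.
d_o³ = 16T/[π τ_allow (1−k⁴)] = 16×2.4100×10^7/(π×82.90×0.7001) = 2.115×10^6 mm³.
d_o = 128.4 mm.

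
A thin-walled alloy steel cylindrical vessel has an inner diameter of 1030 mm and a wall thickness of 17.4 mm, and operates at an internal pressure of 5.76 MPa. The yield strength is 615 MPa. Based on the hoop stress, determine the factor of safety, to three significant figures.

n = 3.61

σ_h = pD/(2t) = 5.76×1030/(2×17.4) = 170.5 MPa.
n = 615/170.5 = 3.607.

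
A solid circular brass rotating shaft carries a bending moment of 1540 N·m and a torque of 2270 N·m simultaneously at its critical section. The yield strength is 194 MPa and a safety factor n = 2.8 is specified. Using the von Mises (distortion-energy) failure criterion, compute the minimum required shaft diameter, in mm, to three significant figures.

d = 71.6 mm

σ_allow = σ_y/n = 194/2.8 = 69.29 MPa.
For a solid shaft σ_b = 32M/(πd³) and τ = 16T/(πd³), so the von Mises stress is σ' = (16/πd³)·√(4M²+3T²).
√(4M²+3T²) = √(4×(1.540×10^6)² + 3×(2.270×10^6)²) = 4.995×10^6 N·mm.
d³ = 16×4.995×10^6/(π×69.29) = 367100 mm³.
d = 71.60 mm.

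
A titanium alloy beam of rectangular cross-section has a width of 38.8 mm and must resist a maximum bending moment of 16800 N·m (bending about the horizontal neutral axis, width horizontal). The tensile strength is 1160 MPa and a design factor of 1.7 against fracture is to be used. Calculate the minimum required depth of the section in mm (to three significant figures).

σ_allow = 1160/1.7 = 682.4 MPa.
For a rectangular section σ = 6M/(bh²), so h² = 6M/(b σ_allow) = 6×1.6800×10^7/(38.8×682.4) = 3807 mm².
h = 61.70 mm.

h = 61.7 mm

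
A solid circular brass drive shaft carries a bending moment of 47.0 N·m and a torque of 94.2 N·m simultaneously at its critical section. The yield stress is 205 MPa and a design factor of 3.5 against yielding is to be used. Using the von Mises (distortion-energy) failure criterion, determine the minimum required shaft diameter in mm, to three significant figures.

d = 25.4 mm

σ_allow = σ_y/n = 205/3.5 = 58.57 MPa.
For a solid shaft σ_b = 32M/(πd³) and τ = 16T/(πd³), so the von Mises stress is σ' = (16/πd³)·√(4M²+3T²).
√(4M²+3T²) = √(4×(47000)² + 3×(94200)²) = 188300 N·mm.
d³ = 16×188300/(π×58.57) = 16370 mm³.
d = 25.39 mm.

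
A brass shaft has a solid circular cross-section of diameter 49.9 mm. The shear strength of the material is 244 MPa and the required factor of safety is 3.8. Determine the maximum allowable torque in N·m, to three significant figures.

τ_allow = 244/3.8 = 64.21 MPa.
For a solid shaft T_allow = τ_allow·πd³/16; πd³/16 = π×49.9³/16 = 24400 mm³.
T_allow = 64.21×24400 = 1.567×10^6 N·mm = 1567 N·m.

T_allow = 1570 N·m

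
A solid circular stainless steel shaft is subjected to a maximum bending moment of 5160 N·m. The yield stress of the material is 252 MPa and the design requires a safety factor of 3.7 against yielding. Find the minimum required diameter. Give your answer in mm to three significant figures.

σ_allow = 252/3.7 = 68.11 MPa.
For a solid circular section σ = 32M/(πd³), so d³ = 32M/(π σ_allow) = 32×5160000/(π×68.11) = 771700 mm³.
d = 91.72 mm.

d = 91.7 mm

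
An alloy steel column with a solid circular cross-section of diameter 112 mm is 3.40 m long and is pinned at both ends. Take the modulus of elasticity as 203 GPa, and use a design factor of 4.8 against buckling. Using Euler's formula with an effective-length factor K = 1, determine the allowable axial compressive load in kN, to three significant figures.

P_allow = 279 kN

I = πd⁴/64 = π×112⁴/64 = 7.724×10^6 mm⁴.
Effective length L_e = KL = 1×3.40 m = 3400 mm.
Euler critical load P_cr = π²EI/L_e² = π²×203000×7.724×10^6/3400² = 1.339×10^6 N.
P_allow = P_cr/n = 1.339×10^6/4.8 = 278900 N.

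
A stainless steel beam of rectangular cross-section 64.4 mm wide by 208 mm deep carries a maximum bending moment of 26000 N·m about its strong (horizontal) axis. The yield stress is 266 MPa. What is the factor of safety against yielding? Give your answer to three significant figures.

Section modulus S = bh²/6 = 64.4×208²/6 = 464400 mm³.
σ = M/S = 2.6000×10^7/464400 = 55.99 MPa.
n = 266/55.99 = 4.751.

n = 4.75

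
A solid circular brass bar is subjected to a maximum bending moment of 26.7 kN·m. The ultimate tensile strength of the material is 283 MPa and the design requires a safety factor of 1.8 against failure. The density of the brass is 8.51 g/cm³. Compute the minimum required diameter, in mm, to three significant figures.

d = 120 mm

σ_allow = 283/1.8 = 157.2 MPa.
For a solid circular section σ = 32M/(πd³), so d³ = 32M/(π σ_allow) = 32×2.6700×10^7/(π×157.2) = 1.730×10^6 mm³.
d = 120.0 mm.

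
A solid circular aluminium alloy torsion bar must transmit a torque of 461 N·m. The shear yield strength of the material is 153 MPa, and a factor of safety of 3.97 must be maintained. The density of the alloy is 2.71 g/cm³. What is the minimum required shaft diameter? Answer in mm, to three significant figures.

Allowable shear stress τ_allow = 153/3.97 = 38.54 MPa.
For a solid shaft τ = 16T/(πd³), so d³ = 16T/(π τ_allow) = 16×461000/(π×38.54) = 60920 mm³.
d = (60920)^(1/3) = 39.35 mm.

d = 39.3 mm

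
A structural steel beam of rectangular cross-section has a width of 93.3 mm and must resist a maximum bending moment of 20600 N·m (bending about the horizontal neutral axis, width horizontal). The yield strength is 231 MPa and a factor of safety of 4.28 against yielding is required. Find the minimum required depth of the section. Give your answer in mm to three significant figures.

h = 157 mm

σ_allow = 231/4.28 = 53.97 MPa.
For a rectangular section σ = 6M/(bh²), so h² = 6M/(b σ_allow) = 6×2.0600×10^7/(93.3×53.97) = 24550 mm².
h = 156.7 mm.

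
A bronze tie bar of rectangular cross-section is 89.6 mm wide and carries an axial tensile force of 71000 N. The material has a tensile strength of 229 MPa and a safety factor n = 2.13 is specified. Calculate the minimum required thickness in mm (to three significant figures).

t = 7.37 mm

σ_allow = 229/2.13 = 107.5 MPa.
Required area A = F/σ_allow = 71000/107.5 = 660.4 mm².
t = A/w = 660.4/89.6 = 7.370 mm.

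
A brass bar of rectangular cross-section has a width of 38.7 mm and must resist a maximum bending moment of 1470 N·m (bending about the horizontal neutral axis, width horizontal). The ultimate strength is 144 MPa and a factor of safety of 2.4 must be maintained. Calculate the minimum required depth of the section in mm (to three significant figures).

h = 61.6 mm

σ_allow = 144/2.4 = 60.00 MPa.
For a rectangular section σ = 6M/(bh²), so h² = 6M/(b σ_allow) = 6×1470000/(38.7×60.00) = 3798 mm².
h = 61.63 mm.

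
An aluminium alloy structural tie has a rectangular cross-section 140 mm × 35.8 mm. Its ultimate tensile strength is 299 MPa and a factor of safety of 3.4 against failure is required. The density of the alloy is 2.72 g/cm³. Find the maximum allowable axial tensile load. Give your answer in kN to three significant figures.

σ_allow = 299/3.4 = 87.94 MPa.
A = 140×35.8 = 5012 mm².
F_allow = σ_allow × A = 87.94×5012 = 440800 N.

F_allow = 441 kN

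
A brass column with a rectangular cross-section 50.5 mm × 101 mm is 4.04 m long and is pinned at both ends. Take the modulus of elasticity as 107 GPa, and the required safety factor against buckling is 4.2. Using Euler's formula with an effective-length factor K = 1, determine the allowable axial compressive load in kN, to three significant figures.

Buckling occurs about the weak axis: I_min = h·b³/12 = 101×50.5³/12 = 1.084×10^6 mm⁴ (b = 50.5 mm is the smaller dimension).
Effective length L_e = KL = 1×4.04 m = 4040 mm.
Euler critical load P_cr = π²EI/L_e² = π²×107000×1.084×10^6/4040² = 70140 N.
P_allow = P_cr/n = 70140/4.2 = 16700 N.

P_allow = 16.7 kN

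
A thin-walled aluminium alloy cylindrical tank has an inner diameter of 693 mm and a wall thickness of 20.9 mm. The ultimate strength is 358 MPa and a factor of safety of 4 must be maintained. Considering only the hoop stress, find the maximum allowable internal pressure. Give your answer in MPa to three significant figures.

σ_allow = 358/4 = 89.50 MPa.
σ_h = pD/(2t) → p_allow = 2σ_allow t/D = 2×89.50×20.9/693 = 5.398 MPa.

p_allow = 5.40 MPa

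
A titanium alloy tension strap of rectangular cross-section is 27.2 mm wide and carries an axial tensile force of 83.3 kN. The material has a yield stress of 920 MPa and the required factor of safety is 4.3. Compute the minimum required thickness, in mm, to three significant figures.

t = 14.3 mm

σ_allow = 920/4.3 = 214.0 MPa.
Required area A = F/σ_allow = 83300/214.0 = 389.3 mm².
t = A/w = 389.3/27.2 = 14.31 mm.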